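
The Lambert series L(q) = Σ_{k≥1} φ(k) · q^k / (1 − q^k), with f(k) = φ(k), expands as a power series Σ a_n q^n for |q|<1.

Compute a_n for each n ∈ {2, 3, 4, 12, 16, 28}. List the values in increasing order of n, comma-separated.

d|2:{2,1}  Σφ=1+1=2
q^3  k|3↦φ(k): 1:1 3:2  a_3=3
d|4:{4,2,1}  Σφ=2+1+1=4
q^12  k|12↦φ(k): 12:4 6:2 4:2 3:2 2:1 1:1  a_12=12
q^16  k|16↦φ(k): 1:1 2:1 4:2 8:4 16:8  a_16=16
[q^28] φ(1)=1,φ(2)=1,φ(4)=2,φ(7)=6,φ(14)=6,φ(28)=12 ⇒ 28

2, 3, 4, 12, 16, 28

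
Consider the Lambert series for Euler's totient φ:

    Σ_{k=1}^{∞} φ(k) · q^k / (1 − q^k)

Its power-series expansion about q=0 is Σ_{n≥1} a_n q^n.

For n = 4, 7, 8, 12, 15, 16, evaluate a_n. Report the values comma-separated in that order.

d|4:{1,2,4}  Σφ=1+1+2=4
q^7  k|7↦φ(k): 7:6 1:1  a_7=7
[q^8] φ(1)=1,φ(2)=1,φ(4)=2,φ(8)=4 ⇒ 8
n=12: 1·12 2·6 3·4 4·3 6·2 12·1  φ→[1+1+2+2+2+4]=12
n=15: 1·15 3·5 5·3 15·1  φ→[1+2+4+8]=15
d|16:{16,8,4,2,1}  Σφ=8+4+2+1+1=16

4, 7, 8, 12, 15, 16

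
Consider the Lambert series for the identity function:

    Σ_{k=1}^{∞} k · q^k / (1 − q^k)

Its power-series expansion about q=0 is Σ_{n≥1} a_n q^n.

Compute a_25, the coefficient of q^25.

q^25  k|25↦f(k): 25:25 5:5 1:1  a_25=31

a_25 = 31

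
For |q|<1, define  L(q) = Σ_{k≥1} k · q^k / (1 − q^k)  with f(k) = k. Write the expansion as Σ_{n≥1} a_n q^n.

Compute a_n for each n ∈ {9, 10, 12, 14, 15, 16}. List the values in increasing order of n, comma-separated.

d|9:{1,3,9}  Σf=1+3+9=13
n=10: 10·1 5·2 2·5 1·10  f→[10+5+2+1]=18
n=12: 12·1 6·2 4·3 3·4 2·6 1·12  f→[12+6+4+3+2+1]=28
n=14: 14·1 7·2 2·7 1·14  f→[14+7+2+1]=24
n=15: 15·1 5·3 3·5 1·15  f→[15+5+3+1]=24
d|16:{16,8,4,2,1}  Σf=16+8+4+2+1=31

13, 18, 28, 24, 24, 31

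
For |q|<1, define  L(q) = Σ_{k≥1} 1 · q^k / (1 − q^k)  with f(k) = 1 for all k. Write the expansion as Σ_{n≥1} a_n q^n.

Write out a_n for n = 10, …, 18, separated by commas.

q^10  k|10↦f(k): 1:1 2:1 5:1 10:1  a_10=4
[q^11] f(11)=1,f(1)=1 ⇒ 2
d|12:{1,2,3,4,6,12}  Σf=1+1+1+1+1+1=6
[q^13] f(1)=1,f(13)=1 ⇒ 2
n=14: 1·14 2·7 7·2 14·1  f→[1+1+1+1]=4
d|15:{15,5,3,1}  Σf=1+1+1+1=4
n=16: 1·16 2·8 4·4 8·2 16·1  f→[1+1+1+1+1]=5
[q^17] f(1)=1,f(17)=1 ⇒ 2
d|18:{1,2,3,6,9,18}  Σf=1+1+1+1+1+1=6

4, 2, 6, 2, 4, 4, 5, 2, 6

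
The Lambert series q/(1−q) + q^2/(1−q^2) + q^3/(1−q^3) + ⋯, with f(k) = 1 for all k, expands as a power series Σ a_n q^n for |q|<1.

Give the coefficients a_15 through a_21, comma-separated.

4, 5, 2, 6, 2, 6, 4

q^15  k|15↦f(k): 15:1 5:1 3:1 1:1  a_15=4
n=16: 16·1 8·2 4·4 2·8 1·16  f→[1+1+1+1+1]=5
q^17  k|17↦f(k): 1:1 17:1  a_17=2
q^18  k|18↦f(k): 1:1 2:1 3:1 6:1 9:1 18:1  a_18=6
q^19  k|19↦f(k): 1:1 19:1  a_19=2
[q^20] f(1)=1,f(2)=1,f(4)=1,f(5)=1,f(10)=1,f(20)=1 ⇒ 6
[q^21] f(21)=1,f(7)=1,f(3)=1,f(1)=1 ⇒ 4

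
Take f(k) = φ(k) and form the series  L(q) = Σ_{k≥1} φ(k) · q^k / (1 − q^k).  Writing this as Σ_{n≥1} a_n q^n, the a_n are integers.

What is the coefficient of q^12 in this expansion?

n=12: 1·12 2·6 3·4 4·3 6·2 12·1  φ→[1+1+2+2+2+4]=12

a_12 = 12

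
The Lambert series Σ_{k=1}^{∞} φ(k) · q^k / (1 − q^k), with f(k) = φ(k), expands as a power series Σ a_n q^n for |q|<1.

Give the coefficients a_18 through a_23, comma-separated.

d|18:{18,9,6,3,2,1}  Σφ=6+6+2+2+1+1=18
n=19: 1·19 19·1  φ→[1+18]=19
[q^20] φ(1)=1,φ(2)=1,φ(4)=2,φ(5)=4,φ(10)=4,φ(20)=8 ⇒ 20
[q^21] φ(1)=1,φ(3)=2,φ(7)=6,φ(21)=12 ⇒ 21
[q^22] φ(1)=1,φ(2)=1,φ(11)=10,φ(22)=10 ⇒ 22
n=23: 1·23 23·1  φ→[1+22]=23

18, 19, 20, 21, 22, 23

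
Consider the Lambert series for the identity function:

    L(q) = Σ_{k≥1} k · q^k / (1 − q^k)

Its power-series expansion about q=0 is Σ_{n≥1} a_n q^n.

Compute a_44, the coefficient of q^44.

a_44 = 84

d|44:{1,2,4,11,22,44}  Σf=1+2+4+11+22+44=84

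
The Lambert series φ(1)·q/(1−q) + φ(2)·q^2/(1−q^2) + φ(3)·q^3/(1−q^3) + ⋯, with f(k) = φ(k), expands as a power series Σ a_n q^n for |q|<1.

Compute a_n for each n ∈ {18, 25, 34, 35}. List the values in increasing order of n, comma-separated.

d|18:{1,2,3,6,9,18}  Σφ=1+1+2+2+6+6=18
n=25: 25·1 5·5 1·25  φ→[20+4+1]=25
[q^34] φ(1)=1,φ(2)=1,φ(17)=16,φ(34)=16 ⇒ 34
[q^35] φ(35)=24,φ(7)=6,φ(5)=4,φ(1)=1 ⇒ 35

18, 25, 34, 35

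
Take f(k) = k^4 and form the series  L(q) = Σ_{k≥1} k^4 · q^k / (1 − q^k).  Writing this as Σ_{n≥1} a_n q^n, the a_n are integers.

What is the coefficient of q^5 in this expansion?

a_5 = 626

d|5:{5,1}  Σf=625+1=626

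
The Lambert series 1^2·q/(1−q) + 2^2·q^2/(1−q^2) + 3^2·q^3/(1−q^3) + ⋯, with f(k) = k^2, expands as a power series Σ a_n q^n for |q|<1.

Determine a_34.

a_34 = 1450

n=34: 1·34 2·17 17·2 34·1  f→[1+4+289+1156]=1450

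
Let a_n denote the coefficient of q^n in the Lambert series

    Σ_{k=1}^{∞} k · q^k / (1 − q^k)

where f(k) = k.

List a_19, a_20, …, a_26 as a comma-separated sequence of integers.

20, 42, 32, 36, 24, 60, 31, 42

n=19: 19·1 1·19  f→[19+1]=20
q^20  k|20↦f(k): 1:1 2:2 4:4 5:5 10:10 20:20  a_20=42
[q^21] f(1)=1,f(3)=3,f(7)=7,f(21)=21 ⇒ 32
d|22:{22,11,2,1}  Σf=22+11+2+1=36
[q^23] f(1)=1,f(23)=23 ⇒ 24
n=24: 1·24 2·12 3·8 4·6 6·4 8·3 12·2 24·1  f→[1+2+3+4+6+8+12+24]=60
d|25:{25,5,1}  Σf=25+5+1=31
d|26:{26,13,2,1}  Σf=26+13+2+1=42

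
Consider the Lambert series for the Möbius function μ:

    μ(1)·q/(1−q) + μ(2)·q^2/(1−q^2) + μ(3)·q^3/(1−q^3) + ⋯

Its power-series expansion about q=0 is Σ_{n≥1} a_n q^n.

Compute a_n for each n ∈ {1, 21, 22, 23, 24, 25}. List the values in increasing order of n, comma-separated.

1, 0, 0, 0, 0, 0

[q^1] μ(1)=1 ⇒ 1
d|21:{1,3,7,21}  Σμ=1+(-1)+(-1)+1=0
q^22  k|22↦μ(k): 1:1 2:-1 11:-1 22:1  a_22=0
[q^23] μ(1)=1,μ(23)=-1 ⇒ 0
q^24  k|24↦μ(k): 1:1 2:-1 3:-1 4:0 6:1 8:0 12:0 24:0  a_24=0
n=25: 1·25 5·5 25·1  μ→[1+(-1)+0]=0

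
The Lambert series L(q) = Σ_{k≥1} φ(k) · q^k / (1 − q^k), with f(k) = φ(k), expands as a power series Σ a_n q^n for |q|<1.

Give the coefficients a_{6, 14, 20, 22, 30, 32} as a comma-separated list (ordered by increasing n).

q^6  k|6↦φ(k): 6:2 3:2 2:1 1:1  a_6=6
[q^14] φ(1)=1,φ(2)=1,φ(7)=6,φ(14)=6 ⇒ 14
[q^20] φ(1)=1,φ(2)=1,φ(4)=2,φ(5)=4,φ(10)=4,φ(20)=8 ⇒ 20
d|22:{22,11,2,1}  Σφ=10+10+1+1=22
d|30:{1,2,3,5,6,10,15,30}  Σφ=1+1+2+4+2+4+8+8=30
d|32:{32,16,8,4,2,1}  Σφ=16+8+4+2+1+1=32

6, 14, 20, 22, 30, 32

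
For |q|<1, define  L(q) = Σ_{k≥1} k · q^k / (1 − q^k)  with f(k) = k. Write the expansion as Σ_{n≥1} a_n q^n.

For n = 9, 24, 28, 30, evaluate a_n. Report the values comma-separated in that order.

13, 60, 56, 72

d|9:{9,3,1}  Σf=9+3+1=13
n=24: 1·24 2·12 3·8 4·6 6·4 8·3 12·2 24·1  f→[1+2+3+4+6+8+12+24]=60
n=28: 28·1 14·2 7·4 4·7 2·14 1·28  f→[28+14+7+4+2+1]=56
d|30:{30,15,10,6,5,3,2,1}  Σf=30+15+10+6+5+3+2+1=72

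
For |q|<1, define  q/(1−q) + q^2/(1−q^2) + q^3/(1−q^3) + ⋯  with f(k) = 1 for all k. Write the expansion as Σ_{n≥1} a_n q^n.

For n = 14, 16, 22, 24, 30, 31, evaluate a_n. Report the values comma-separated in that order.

[q^14] f(1)=1,f(2)=1,f(7)=1,f(14)=1 ⇒ 4
[q^16] f(1)=1,f(2)=1,f(4)=1,f(8)=1,f(16)=1 ⇒ 5
q^22  k|22↦f(k): 22:1 11:1 2:1 1:1  a_22=4
q^24  k|24↦f(k): 1:1 2:1 3:1 4:1 6:1 8:1 12:1 24:1  a_24=8
[q^30] f(1)=1,f(2)=1,f(3)=1,f(5)=1,f(6)=1,f(10)=1,f(15)=1,f(30)=1 ⇒ 8
n=31: 1·31 31·1  f→[1+1]=2

4, 5, 4, 8, 8, 2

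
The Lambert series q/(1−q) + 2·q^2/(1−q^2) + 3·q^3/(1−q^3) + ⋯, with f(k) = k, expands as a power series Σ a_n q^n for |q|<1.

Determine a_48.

a_48 = 124

[q^48] f(48)=48,f(24)=24,f(16)=16,f(12)=12,f(8)=8,f(6)=6,f(4)=4,f(3)=3,f(2)=2,f(1)=1 ⇒ 124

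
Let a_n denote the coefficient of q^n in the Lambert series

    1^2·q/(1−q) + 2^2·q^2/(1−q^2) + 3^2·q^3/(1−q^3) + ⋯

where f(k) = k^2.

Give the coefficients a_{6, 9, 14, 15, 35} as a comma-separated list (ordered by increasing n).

50, 91, 250, 260, 1300

n=6: 6·1 3·2 2·3 1·6  f→[36+9+4+1]=50
d|9:{9,3,1}  Σf=81+9+1=91
d|14:{1,2,7,14}  Σf=1+4+49+196=250
q^15  k|15↦f(k): 15:225 5:25 3:9 1:1  a_15=260
n=35: 1·35 5·7 7·5 35·1  f→[1+25+49+1225]=1300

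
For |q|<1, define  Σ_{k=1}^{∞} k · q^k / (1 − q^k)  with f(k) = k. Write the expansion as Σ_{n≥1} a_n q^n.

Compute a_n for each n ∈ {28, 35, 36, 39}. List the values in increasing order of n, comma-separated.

56, 48, 91, 56

[q^28] f(28)=28,f(14)=14,f(7)=7,f(4)=4,f(2)=2,f(1)=1 ⇒ 56
q^35  k|35↦f(k): 35:35 7:7 5:5 1:1  a_35=48
[q^36] f(36)=36,f(18)=18,f(12)=12,f(9)=9,f(6)=6,f(4)=4,f(3)=3,f(2)=2,f(1)=1 ⇒ 91
[q^39] f(1)=1,f(3)=3,f(13)=13,f(39)=39 ⇒ 56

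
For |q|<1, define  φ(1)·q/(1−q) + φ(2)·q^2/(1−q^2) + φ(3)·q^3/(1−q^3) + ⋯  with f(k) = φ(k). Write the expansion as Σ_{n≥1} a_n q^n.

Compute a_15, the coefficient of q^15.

d|15:{1,3,5,15}  Σφ=1+2+4+8=15

a_15 = 15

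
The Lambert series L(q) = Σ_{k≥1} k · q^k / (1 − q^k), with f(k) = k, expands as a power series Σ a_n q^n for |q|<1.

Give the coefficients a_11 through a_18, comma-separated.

12, 28, 14, 24, 24, 31, 18, 39

[q^11] f(11)=11,f(1)=1 ⇒ 12
n=12: 12·1 6·2 4·3 3·4 2·6 1·12  f→[12+6+4+3+2+1]=28
n=13: 1·13 13·1  f→[1+13]=14
q^14  k|14↦f(k): 1:1 2:2 7:7 14:14  a_14=24
n=15: 1·15 3·5 5·3 15·1  f→[1+3+5+15]=24
n=16: 16·1 8·2 4·4 2·8 1·16  f→[16+8+4+2+1]=31
n=17: 1·17 17·1  f→[1+17]=18
d|18:{18,9,6,3,2,1}  Σf=18+9+6+3+2+1=39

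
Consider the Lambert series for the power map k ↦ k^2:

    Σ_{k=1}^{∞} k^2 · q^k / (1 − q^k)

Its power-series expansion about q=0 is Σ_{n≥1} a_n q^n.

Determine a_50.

a_50 = 3255

q^50  k|50↦f(k): 1:1 2:4 5:25 10:100 25:625 50:2500  a_50=3255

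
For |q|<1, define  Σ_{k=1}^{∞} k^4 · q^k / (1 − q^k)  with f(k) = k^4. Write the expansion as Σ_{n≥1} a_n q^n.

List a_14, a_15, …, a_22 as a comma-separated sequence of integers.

40834, 51332, 69905, 83522, 112931, 130322, 170898, 196964, 248914

d|14:{1,2,7,14}  Σf=1+16+2401+38416=40834
n=15: 15·1 5·3 3·5 1·15  f→[50625+625+81+1]=51332
n=16: 1·16 2·8 4·4 8·2 16·1  f→[1+16+256+4096+65536]=69905
q^17  k|17↦f(k): 17:83521 1:1  a_17=83522
d|18:{18,9,6,3,2,1}  Σf=104976+6561+1296+81+16+1=112931
[q^19] f(1)=1,f(19)=130321 ⇒ 130322
d|20:{20,10,5,4,2,1}  Σf=160000+10000+625+256+16+1=170898
n=21: 21·1 7·3 3·7 1·21  f→[194481+2401+81+1]=196964
n=22: 1·22 2·11 11·2 22·1  f→[1+16+14641+234256]=248914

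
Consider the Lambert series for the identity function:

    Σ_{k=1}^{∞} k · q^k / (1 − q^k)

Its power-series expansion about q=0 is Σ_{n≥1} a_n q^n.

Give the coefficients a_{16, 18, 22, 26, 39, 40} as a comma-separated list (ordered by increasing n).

[q^16] f(1)=1,f(2)=2,f(4)=4,f(8)=8,f(16)=16 ⇒ 31
n=18: 18·1 9·2 6·3 3·6 2·9 1·18  f→[18+9+6+3+2+1]=39
n=22: 1·22 2·11 11·2 22·1  f→[1+2+11+22]=36
n=26: 26·1 13·2 2·13 1·26  f→[26+13+2+1]=42
q^39  k|39↦f(k): 1:1 3:3 13:13 39:39  a_39=56
n=40: 40·1 20·2 10·4 8·5 5·8 4·10 2·20 1·40  f→[40+20+10+8+5+4+2+1]=90

31, 39, 36, 42, 56, 90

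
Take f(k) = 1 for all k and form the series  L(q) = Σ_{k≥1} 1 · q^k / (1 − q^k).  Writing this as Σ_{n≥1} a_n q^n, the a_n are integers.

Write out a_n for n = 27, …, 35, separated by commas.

n=27: 1·27 3·9 9·3 27·1  f→[1+1+1+1]=4
d|28:{1,2,4,7,14,28}  Σf=1+1+1+1+1+1=6
n=29: 29·1 1·29  f→[1+1]=2
d|30:{30,15,10,6,5,3,2,1}  Σf=1+1+1+1+1+1+1+1=8
n=31: 31·1 1·31  f→[1+1]=2
[q^32] f(1)=1,f(2)=1,f(4)=1,f(8)=1,f(16)=1,f(32)=1 ⇒ 6
q^33  k|33↦f(k): 33:1 11:1 3:1 1:1  a_33=4
q^34  k|34↦f(k): 34:1 17:1 2:1 1:1  a_34=4
q^35  k|35↦f(k): 1:1 5:1 7:1 35:1  a_35=4

4, 6, 2, 8, 2, 6, 4, 4, 4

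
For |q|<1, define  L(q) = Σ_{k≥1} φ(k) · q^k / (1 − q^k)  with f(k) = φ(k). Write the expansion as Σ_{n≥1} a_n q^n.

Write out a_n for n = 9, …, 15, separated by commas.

d|9:{1,3,9}  Σφ=1+2+6=9
d|10:{10,5,2,1}  Σφ=4+4+1+1=10
[q^11] φ(11)=10,φ(1)=1 ⇒ 11
d|12:{1,2,3,4,6,12}  Σφ=1+1+2+2+2+4=12
d|13:{13,1}  Σφ=12+1=13
[q^14] φ(14)=6,φ(7)=6,φ(2)=1,φ(1)=1 ⇒ 14
d|15:{1,3,5,15}  Σφ=1+2+4+8=15

9, 10, 11, 12, 13, 14, 15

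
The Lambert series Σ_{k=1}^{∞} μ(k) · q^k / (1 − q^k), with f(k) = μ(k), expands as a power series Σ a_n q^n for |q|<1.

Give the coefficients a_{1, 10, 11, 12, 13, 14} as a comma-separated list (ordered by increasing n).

1, 0, 0, 0, 0, 0

[q^1] μ(1)=1 ⇒ 1
d|10:{1,2,5,10}  Σμ=1+(-1)+(-1)+1=0
n=11: 1·11 11·1  μ→[1+(-1)]=0
d|12:{12,6,4,3,2,1}  Σμ=0+1+0+(-1)+(-1)+1=0
d|13:{13,1}  Σμ=(-1)+1=0
n=14: 1·14 2·7 7·2 14·1  μ→[1+(-1)+(-1)+1]=0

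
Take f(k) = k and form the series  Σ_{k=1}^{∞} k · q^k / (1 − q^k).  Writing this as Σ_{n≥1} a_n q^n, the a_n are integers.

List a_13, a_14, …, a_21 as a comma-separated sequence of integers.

14, 24, 24, 31, 18, 39, 20, 42, 32

n=13: 13·1 1·13  f→[13+1]=14
n=14: 1·14 2·7 7·2 14·1  f→[1+2+7+14]=24
d|15:{15,5,3,1}  Σf=15+5+3+1=24
d|16:{16,8,4,2,1}  Σf=16+8+4+2+1=31
[q^17] f(17)=17,f(1)=1 ⇒ 18
[q^18] f(1)=1,f(2)=2,f(3)=3,f(6)=6,f(9)=9,f(18)=18 ⇒ 39
n=19: 1·19 19·1  f→[1+19]=20
q^20  k|20↦f(k): 1:1 2:2 4:4 5:5 10:10 20:20  a_20=42
[q^21] f(1)=1,f(3)=3,f(7)=7,f(21)=21 ⇒ 32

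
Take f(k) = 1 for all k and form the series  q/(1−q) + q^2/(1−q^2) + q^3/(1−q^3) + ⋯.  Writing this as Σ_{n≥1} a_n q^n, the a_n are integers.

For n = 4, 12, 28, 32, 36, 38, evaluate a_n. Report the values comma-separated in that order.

3, 6, 6, 6, 9, 4

d|4:{4,2,1}  Σf=1+1+1=3
[q^12] f(12)=1,f(6)=1,f(4)=1,f(3)=1,f(2)=1,f(1)=1 ⇒ 6
d|28:{1,2,4,7,14,28}  Σf=1+1+1+1+1+1=6
q^32  k|32↦f(k): 32:1 16:1 8:1 4:1 2:1 1:1  a_32=6
d|36:{36,18,12,9,6,4,3,2,1}  Σf=1+1+1+1+1+1+1+1+1=9
q^38  k|38↦f(k): 1:1 2:1 19:1 38:1  a_38=4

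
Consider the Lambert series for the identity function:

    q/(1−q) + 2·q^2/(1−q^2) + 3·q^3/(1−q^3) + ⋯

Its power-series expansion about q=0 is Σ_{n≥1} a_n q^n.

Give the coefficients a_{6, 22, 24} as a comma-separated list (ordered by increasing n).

q^6  k|6↦f(k): 6:6 3:3 2:2 1:1  a_6=12
d|22:{1,2,11,22}  Σf=1+2+11+22=36
d|24:{24,12,8,6,4,3,2,1}  Σf=24+12+8+6+4+3+2+1=60

12, 36, 60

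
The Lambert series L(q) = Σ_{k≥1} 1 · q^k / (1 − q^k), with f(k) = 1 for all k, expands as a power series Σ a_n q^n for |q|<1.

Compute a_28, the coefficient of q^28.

a_28 = 6

d|28:{1,2,4,7,14,28}  Σf=1+1+1+1+1+1=6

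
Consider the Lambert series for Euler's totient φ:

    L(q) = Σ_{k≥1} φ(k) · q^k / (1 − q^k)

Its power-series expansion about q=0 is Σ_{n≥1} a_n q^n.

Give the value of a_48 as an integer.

[q^48] φ(1)=1,φ(2)=1,φ(3)=2,φ(4)=2,φ(6)=2,φ(8)=4,φ(12)=4,φ(16)=8,φ(24)=8,φ(48)=16 ⇒ 48

a_48 = 48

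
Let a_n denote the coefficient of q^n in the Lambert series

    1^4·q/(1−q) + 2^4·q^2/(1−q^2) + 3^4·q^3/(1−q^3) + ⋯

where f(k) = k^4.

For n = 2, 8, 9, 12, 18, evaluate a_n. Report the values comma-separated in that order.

17, 4369, 6643, 22386, 112931

q^2  k|2↦f(k): 2:16 1:1  a_2=17
[q^8] f(1)=1,f(2)=16,f(4)=256,f(8)=4096 ⇒ 4369
q^9  k|9↦f(k): 1:1 3:81 9:6561  a_9=6643
q^12  k|12↦f(k): 1:1 2:16 3:81 4:256 6:1296 12:20736  a_12=22386
q^18  k|18↦f(k): 1:1 2:16 3:81 6:1296 9:6561 18:104976  a_18=112931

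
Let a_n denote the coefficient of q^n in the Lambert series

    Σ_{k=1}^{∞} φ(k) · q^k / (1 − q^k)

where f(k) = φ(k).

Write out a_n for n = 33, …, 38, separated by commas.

n=33: 33·1 11·3 3·11 1·33  φ→[20+10+2+1]=33
d|34:{1,2,17,34}  Σφ=1+1+16+16=34
q^35  k|35↦φ(k): 35:24 7:6 5:4 1:1  a_35=35
q^36  k|36↦φ(k): 1:1 2:1 3:2 4:2 6:2 9:6 12:4 18:6 36:12  a_36=36
d|37:{1,37}  Σφ=1+36=37
n=38: 38·1 19·2 2·19 1·38  φ→[18+18+1+1]=38

33, 34, 35, 36, 37, 38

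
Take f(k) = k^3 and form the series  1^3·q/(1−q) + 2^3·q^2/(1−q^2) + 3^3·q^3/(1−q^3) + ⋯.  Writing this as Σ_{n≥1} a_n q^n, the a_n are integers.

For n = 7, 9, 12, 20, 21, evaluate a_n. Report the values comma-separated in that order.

d|7:{1,7}  Σf=1+343=344
d|9:{9,3,1}  Σf=729+27+1=757
[q^12] f(12)=1728,f(6)=216,f(4)=64,f(3)=27,f(2)=8,f(1)=1 ⇒ 2044
d|20:{20,10,5,4,2,1}  Σf=8000+1000+125+64+8+1=9198
q^21  k|21↦f(k): 1:1 3:27 7:343 21:9261  a_21=9632

344, 757, 2044, 9198, 9632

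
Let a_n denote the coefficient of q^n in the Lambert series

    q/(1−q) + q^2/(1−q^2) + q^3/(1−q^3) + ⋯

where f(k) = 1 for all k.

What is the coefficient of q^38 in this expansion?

a_38 = 4

[q^38] f(1)=1,f(2)=1,f(19)=1,f(38)=1 ⇒ 4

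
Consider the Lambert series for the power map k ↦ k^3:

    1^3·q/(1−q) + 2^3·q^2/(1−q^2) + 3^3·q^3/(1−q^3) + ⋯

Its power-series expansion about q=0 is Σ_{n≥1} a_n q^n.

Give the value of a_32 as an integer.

a_32 = 37449

q^32  k|32↦f(k): 1:1 2:8 4:64 8:512 16:4096 32:32768  a_32=37449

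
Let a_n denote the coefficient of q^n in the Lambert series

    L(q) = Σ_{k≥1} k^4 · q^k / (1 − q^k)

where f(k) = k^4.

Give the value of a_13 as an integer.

n=13: 1·13 13·1  f→[1+28561]=28562

a_13 = 28562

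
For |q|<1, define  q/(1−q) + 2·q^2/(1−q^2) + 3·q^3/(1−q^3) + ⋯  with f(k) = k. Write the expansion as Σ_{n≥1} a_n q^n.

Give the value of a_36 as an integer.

a_36 = 91

n=36: 1·36 2·18 3·12 4·9 6·6 9·4 12·3 18·2 36·1  f→[1+2+3+4+6+9+12+18+36]=91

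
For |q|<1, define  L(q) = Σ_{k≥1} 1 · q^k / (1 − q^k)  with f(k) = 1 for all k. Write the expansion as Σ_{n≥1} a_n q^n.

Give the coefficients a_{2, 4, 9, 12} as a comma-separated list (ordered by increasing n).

2, 3, 3, 6

d|2:{2,1}  Σf=1+1=2
[q^4] f(4)=1,f(2)=1,f(1)=1 ⇒ 3
[q^9] f(1)=1,f(3)=1,f(9)=1 ⇒ 3
d|12:{1,2,3,4,6,12}  Σf=1+1+1+1+1+1=6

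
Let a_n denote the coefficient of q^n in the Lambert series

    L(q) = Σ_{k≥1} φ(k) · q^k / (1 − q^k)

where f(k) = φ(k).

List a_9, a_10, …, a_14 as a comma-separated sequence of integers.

q^9  k|9↦φ(k): 9:6 3:2 1:1  a_9=9
[q^10] φ(1)=1,φ(2)=1,φ(5)=4,φ(10)=4 ⇒ 10
[q^11] φ(1)=1,φ(11)=10 ⇒ 11
d|12:{1,2,3,4,6,12}  Σφ=1+1+2+2+2+4=12
d|13:{13,1}  Σφ=12+1=13
[q^14] φ(14)=6,φ(7)=6,φ(2)=1,φ(1)=1 ⇒ 14

9, 10, 11, 12, 13, 14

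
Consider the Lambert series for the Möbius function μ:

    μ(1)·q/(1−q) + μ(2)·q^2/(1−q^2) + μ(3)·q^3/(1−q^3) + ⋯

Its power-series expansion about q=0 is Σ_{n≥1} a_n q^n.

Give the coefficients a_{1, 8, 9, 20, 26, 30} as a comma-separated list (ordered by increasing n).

1, 0, 0, 0, 0, 0

d|1:{1}  Σμ=1=1
n=8: 1·8 2·4 4·2 8·1  μ→[1+(-1)+0+0]=0
n=9: 1·9 3·3 9·1  μ→[1+(-1)+0]=0
[q^20] μ(20)=0,μ(10)=1,μ(5)=-1,μ(4)=0,μ(2)=-1,μ(1)=1 ⇒ 0
[q^26] μ(26)=1,μ(13)=-1,μ(2)=-1,μ(1)=1 ⇒ 0
d|30:{30,15,10,6,5,3,2,1}  Σμ=(-1)+1+1+1+(-1)+(-1)+(-1)+1=0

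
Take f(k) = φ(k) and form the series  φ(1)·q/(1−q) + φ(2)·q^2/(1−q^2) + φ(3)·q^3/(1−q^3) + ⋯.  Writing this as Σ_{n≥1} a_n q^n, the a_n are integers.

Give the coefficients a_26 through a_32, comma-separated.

[q^26] φ(1)=1,φ(2)=1,φ(13)=12,φ(26)=12 ⇒ 26
[q^27] φ(27)=18,φ(9)=6,φ(3)=2,φ(1)=1 ⇒ 27
d|28:{28,14,7,4,2,1}  Σφ=12+6+6+2+1+1=28
[q^29] φ(29)=28,φ(1)=1 ⇒ 29
n=30: 30·1 15·2 10·3 6·5 5·6 3·10 2·15 1·30  φ→[8+8+4+2+4+2+1+1]=30
[q^31] φ(31)=30,φ(1)=1 ⇒ 31
[q^32] φ(32)=16,φ(16)=8,φ(8)=4,φ(4)=2,φ(2)=1,φ(1)=1 ⇒ 32

26, 27, 28, 29, 30, 31, 32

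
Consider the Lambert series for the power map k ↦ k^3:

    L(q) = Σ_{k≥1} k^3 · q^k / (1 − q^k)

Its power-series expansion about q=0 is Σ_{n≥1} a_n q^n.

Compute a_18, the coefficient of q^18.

a_18 = 6813

d|18:{18,9,6,3,2,1}  Σf=5832+729+216+27+8+1=6813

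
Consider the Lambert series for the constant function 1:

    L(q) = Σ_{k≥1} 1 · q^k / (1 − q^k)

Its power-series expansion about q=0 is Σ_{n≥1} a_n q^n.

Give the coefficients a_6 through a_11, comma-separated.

4, 2, 4, 3, 4, 2

[q^6] f(6)=1,f(3)=1,f(2)=1,f(1)=1 ⇒ 4
n=7: 7·1 1·7  f→[1+1]=2
q^8  k|8↦f(k): 1:1 2:1 4:1 8:1  a_8=4
n=9: 1·9 3·3 9·1  f→[1+1+1]=3
q^10  k|10↦f(k): 10:1 5:1 2:1 1:1  a_10=4
n=11: 1·11 11·1  f→[1+1]=2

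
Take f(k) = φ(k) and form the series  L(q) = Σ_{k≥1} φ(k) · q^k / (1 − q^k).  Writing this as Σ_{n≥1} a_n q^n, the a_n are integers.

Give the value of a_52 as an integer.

[q^52] φ(52)=24,φ(26)=12,φ(13)=12,φ(4)=2,φ(2)=1,φ(1)=1 ⇒ 52

a_52 = 52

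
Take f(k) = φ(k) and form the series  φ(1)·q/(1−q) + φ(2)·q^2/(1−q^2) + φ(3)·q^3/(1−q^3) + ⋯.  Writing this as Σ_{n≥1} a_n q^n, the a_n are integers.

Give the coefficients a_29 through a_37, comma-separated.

d|29:{29,1}  Σφ=28+1=29
d|30:{30,15,10,6,5,3,2,1}  Σφ=8+8+4+2+4+2+1+1=30
[q^31] φ(31)=30,φ(1)=1 ⇒ 31
[q^32] φ(32)=16,φ(16)=8,φ(8)=4,φ(4)=2,φ(2)=1,φ(1)=1 ⇒ 32
n=33: 33·1 11·3 3·11 1·33  φ→[20+10+2+1]=33
d|34:{34,17,2,1}  Σφ=16+16+1+1=34
q^35  k|35↦φ(k): 1:1 5:4 7:6 35:24  a_35=35
[q^36] φ(36)=12,φ(18)=6,φ(12)=4,φ(9)=6,φ(6)=2,φ(4)=2,φ(3)=2,φ(2)=1,φ(1)=1 ⇒ 36
q^37  k|37↦φ(k): 1:1 37:36  a_37=37

29, 30, 31, 32, 33, 34, 35, 36, 37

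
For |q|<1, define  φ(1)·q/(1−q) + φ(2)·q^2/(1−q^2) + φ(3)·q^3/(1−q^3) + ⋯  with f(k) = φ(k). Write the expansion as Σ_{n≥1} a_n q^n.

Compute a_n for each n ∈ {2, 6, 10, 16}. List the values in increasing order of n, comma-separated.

q^2  k|2↦φ(k): 2:1 1:1  a_2=2
d|6:{6,3,2,1}  Σφ=2+2+1+1=6
[q^10] φ(10)=4,φ(5)=4,φ(2)=1,φ(1)=1 ⇒ 10
[q^16] φ(16)=8,φ(8)=4,φ(4)=2,φ(2)=1,φ(1)=1 ⇒ 16

2, 6, 10, 16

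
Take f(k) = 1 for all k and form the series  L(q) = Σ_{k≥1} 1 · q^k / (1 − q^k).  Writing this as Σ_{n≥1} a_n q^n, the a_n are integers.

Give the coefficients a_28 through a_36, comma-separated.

q^28  k|28↦f(k): 28:1 14:1 7:1 4:1 2:1 1:1  a_28=6
[q^29] f(1)=1,f(29)=1 ⇒ 2
[q^30] f(30)=1,f(15)=1,f(10)=1,f(6)=1,f(5)=1,f(3)=1,f(2)=1,f(1)=1 ⇒ 8
d|31:{1,31}  Σf=1+1=2
d|32:{32,16,8,4,2,1}  Σf=1+1+1+1+1+1=6
q^33  k|33↦f(k): 1:1 3:1 11:1 33:1  a_33=4
q^34  k|34↦f(k): 1:1 2:1 17:1 34:1  a_34=4
[q^35] f(1)=1,f(5)=1,f(7)=1,f(35)=1 ⇒ 4
n=36: 36·1 18·2 12·3 9·4 6·6 4·9 3·12 2·18 1·36  f→[1+1+1+1+1+1+1+1+1]=9

6, 2, 8, 2, 6, 4, 4, 4, 9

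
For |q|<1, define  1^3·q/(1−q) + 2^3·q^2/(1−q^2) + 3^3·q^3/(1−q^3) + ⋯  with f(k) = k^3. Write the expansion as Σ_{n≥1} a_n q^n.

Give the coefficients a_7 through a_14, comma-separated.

344, 585, 757, 1134, 1332, 2044, 2198, 3096

d|7:{7,1}  Σf=343+1=344
q^8  k|8↦f(k): 8:512 4:64 2:8 1:1  a_8=585
d|9:{1,3,9}  Σf=1+27+729=757
n=10: 10·1 5·2 2·5 1·10  f→[1000+125+8+1]=1134
q^11  k|11↦f(k): 1:1 11:1331  a_11=1332
q^12  k|12↦f(k): 1:1 2:8 3:27 4:64 6:216 12:1728  a_12=2044
[q^13] f(13)=2197,f(1)=1 ⇒ 2198
[q^14] f(14)=2744,f(7)=343,f(2)=8,f(1)=1 ⇒ 3096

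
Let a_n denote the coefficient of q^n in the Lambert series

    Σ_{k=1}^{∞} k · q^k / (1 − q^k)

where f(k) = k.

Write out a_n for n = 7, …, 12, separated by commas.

8, 15, 13, 18, 12, 28

[q^7] f(7)=7,f(1)=1 ⇒ 8
q^8  k|8↦f(k): 8:8 4:4 2:2 1:1  a_8=15
d|9:{1,3,9}  Σf=1+3+9=13
n=10: 1·10 2·5 5·2 10·1  f→[1+2+5+10]=18
q^11  k|11↦f(k): 1:1 11:11  a_11=12
n=12: 12·1 6·2 4·3 3·4 2·6 1·12  f→[12+6+4+3+2+1]=28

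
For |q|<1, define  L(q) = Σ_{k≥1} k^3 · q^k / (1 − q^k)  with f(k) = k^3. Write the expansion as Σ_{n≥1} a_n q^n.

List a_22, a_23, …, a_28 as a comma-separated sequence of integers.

11988, 12168, 16380, 15751, 19782, 20440, 25112

d|22:{1,2,11,22}  Σf=1+8+1331+10648=11988
n=23: 1·23 23·1  f→[1+12167]=12168
q^24  k|24↦f(k): 1:1 2:8 3:27 4:64 6:216 8:512 12:1728 24:13824  a_24=16380
n=25: 25·1 5·5 1·25  f→[15625+125+1]=15751
[q^26] f(1)=1,f(2)=8,f(13)=2197,f(26)=17576 ⇒ 19782
[q^27] f(1)=1,f(3)=27,f(9)=729,f(27)=19683 ⇒ 20440
[q^28] f(1)=1,f(2)=8,f(4)=64,f(7)=343,f(14)=2744,f(28)=21952 ⇒ 25112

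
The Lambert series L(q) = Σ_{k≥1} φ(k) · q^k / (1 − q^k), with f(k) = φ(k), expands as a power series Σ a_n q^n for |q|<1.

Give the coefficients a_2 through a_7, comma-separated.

d|2:{1,2}  Σφ=1+1=2
n=3: 1·3 3·1  φ→[1+2]=3
n=4: 4·1 2·2 1·4  φ→[2+1+1]=4
q^5  k|5↦φ(k): 1:1 5:4  a_5=5
[q^6] φ(6)=2,φ(3)=2,φ(2)=1,φ(1)=1 ⇒ 6
[q^7] φ(7)=6,φ(1)=1 ⇒ 7

2, 3, 4, 5, 6, 7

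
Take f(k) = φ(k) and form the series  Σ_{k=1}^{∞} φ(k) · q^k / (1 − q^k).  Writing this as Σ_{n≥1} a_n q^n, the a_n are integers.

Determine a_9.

n=9: 9·1 3·3 1·9  φ→[6+2+1]=9

a_9 = 9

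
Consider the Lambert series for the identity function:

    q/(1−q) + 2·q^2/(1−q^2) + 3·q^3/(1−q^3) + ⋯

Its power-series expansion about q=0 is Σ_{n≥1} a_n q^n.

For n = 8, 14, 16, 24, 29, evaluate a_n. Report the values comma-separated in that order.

d|8:{8,4,2,1}  Σf=8+4+2+1=15
[q^14] f(14)=14,f(7)=7,f(2)=2,f(1)=1 ⇒ 24
n=16: 1·16 2·8 4·4 8·2 16·1  f→[1+2+4+8+16]=31
q^24  k|24↦f(k): 1:1 2:2 3:3 4:4 6:6 8:8 12:12 24:24  a_24=60
n=29: 29·1 1·29  f→[29+1]=30

15, 24, 31, 60, 30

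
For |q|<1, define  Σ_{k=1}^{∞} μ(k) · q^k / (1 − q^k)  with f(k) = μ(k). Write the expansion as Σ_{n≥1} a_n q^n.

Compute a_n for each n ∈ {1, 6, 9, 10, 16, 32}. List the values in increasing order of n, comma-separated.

1, 0, 0, 0, 0, 0

n=1: 1·1  μ→[1]=1
q^6  k|6↦μ(k): 6:1 3:-1 2:-1 1:1  a_6=0
d|9:{9,3,1}  Σμ=0+(-1)+1=0
n=10: 1·10 2·5 5·2 10·1  μ→[1+(-1)+(-1)+1]=0
[q^16] μ(1)=1,μ(2)=-1,μ(4)=0,μ(8)=0,μ(16)=0 ⇒ 0
n=32: 1·32 2·16 4·8 8·4 16·2 32·1  μ→[1+(-1)+0+0+0+0]=0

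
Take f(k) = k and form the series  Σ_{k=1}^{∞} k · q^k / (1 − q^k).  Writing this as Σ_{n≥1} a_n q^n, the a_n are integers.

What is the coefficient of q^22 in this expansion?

d|22:{1,2,11,22}  Σf=1+2+11+22=36

a_22 = 36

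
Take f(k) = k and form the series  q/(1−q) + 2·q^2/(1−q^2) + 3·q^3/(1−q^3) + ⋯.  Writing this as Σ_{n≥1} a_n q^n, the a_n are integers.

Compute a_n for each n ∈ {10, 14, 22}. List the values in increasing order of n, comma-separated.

18, 24, 36

n=10: 1·10 2·5 5·2 10·1  f→[1+2+5+10]=18
n=14: 1·14 2·7 7·2 14·1  f→[1+2+7+14]=24
q^22  k|22↦f(k): 22:22 11:11 2:2 1:1  a_22=36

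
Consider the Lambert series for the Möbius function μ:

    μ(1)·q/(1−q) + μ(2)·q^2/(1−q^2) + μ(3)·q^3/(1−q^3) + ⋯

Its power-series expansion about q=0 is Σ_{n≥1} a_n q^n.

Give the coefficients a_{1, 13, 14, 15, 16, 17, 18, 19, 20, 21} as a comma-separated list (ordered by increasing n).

1, 0, 0, 0, 0, 0, 0, 0, 0, 0

d|1:{1}  Σμ=1=1
q^13  k|13↦μ(k): 1:1 13:-1  a_13=0
[q^14] μ(14)=1,μ(7)=-1,μ(2)=-1,μ(1)=1 ⇒ 0
q^15  k|15↦μ(k): 15:1 5:-1 3:-1 1:1  a_15=0
n=16: 16·1 8·2 4·4 2·8 1·16  μ→[0+0+0+(-1)+1]=0
n=17: 1·17 17·1  μ→[1+(-1)]=0
d|18:{18,9,6,3,2,1}  Σμ=0+0+1+(-1)+(-1)+1=0
d|19:{1,19}  Σμ=1+(-1)=0
d|20:{1,2,4,5,10,20}  Σμ=1+(-1)+0+(-1)+1+0=0
[q^21] μ(1)=1,μ(3)=-1,μ(7)=-1,μ(21)=1 ⇒ 0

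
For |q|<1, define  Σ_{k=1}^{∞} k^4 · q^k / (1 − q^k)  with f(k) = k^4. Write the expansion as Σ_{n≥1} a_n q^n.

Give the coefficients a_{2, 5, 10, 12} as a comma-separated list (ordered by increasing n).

17, 626, 10642, 22386

d|2:{2,1}  Σf=16+1=17
[q^5] f(1)=1,f(5)=625 ⇒ 626
[q^10] f(1)=1,f(2)=16,f(5)=625,f(10)=10000 ⇒ 10642
q^12  k|12↦f(k): 1:1 2:16 3:81 4:256 6:1296 12:20736  a_12=22386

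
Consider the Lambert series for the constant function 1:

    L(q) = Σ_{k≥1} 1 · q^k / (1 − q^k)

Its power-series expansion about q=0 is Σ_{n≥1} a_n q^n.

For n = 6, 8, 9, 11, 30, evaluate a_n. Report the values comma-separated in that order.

4, 4, 3, 2, 8

d|6:{1,2,3,6}  Σf=1+1+1+1=4
[q^8] f(1)=1,f(2)=1,f(4)=1,f(8)=1 ⇒ 4
[q^9] f(1)=1,f(3)=1,f(9)=1 ⇒ 3
n=11: 11·1 1·11  f→[1+1]=2
n=30: 1·30 2·15 3·10 5·6 6·5 10·3 15·2 30·1  f→[1+1+1+1+1+1+1+1]=8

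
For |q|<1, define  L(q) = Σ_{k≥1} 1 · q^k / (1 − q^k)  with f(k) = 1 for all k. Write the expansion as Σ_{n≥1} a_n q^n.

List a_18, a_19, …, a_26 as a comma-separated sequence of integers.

6, 2, 6, 4, 4, 2, 8, 3, 4

d|18:{18,9,6,3,2,1}  Σf=1+1+1+1+1+1=6
[q^19] f(19)=1,f(1)=1 ⇒ 2
[q^20] f(20)=1,f(10)=1,f(5)=1,f(4)=1,f(2)=1,f(1)=1 ⇒ 6
q^21  k|21↦f(k): 21:1 7:1 3:1 1:1  a_21=4
d|22:{1,2,11,22}  Σf=1+1+1+1=4
n=23: 1·23 23·1  f→[1+1]=2
[q^24] f(1)=1,f(2)=1,f(3)=1,f(4)=1,f(6)=1,f(8)=1,f(12)=1,f(24)=1 ⇒ 8
d|25:{1,5,25}  Σf=1+1+1=3
[q^26] f(1)=1,f(2)=1,f(13)=1,f(26)=1 ⇒ 4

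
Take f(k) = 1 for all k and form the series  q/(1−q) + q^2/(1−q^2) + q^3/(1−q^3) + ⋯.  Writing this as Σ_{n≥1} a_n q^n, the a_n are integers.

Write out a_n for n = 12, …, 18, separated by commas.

[q^12] f(12)=1,f(6)=1,f(4)=1,f(3)=1,f(2)=1,f(1)=1 ⇒ 6
q^13  k|13↦f(k): 13:1 1:1  a_13=2
n=14: 14·1 7·2 2·7 1·14  f→[1+1+1+1]=4
d|15:{1,3,5,15}  Σf=1+1+1+1=4
q^16  k|16↦f(k): 16:1 8:1 4:1 2:1 1:1  a_16=5
[q^17] f(17)=1,f(1)=1 ⇒ 2
[q^18] f(18)=1,f(9)=1,f(6)=1,f(3)=1,f(2)=1,f(1)=1 ⇒ 6

6, 2, 4, 4, 5, 2, 6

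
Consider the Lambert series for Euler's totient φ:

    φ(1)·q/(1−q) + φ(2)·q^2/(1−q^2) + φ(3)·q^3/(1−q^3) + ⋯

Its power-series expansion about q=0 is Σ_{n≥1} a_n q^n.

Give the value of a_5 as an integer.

q^5  k|5↦φ(k): 1:1 5:4  a_5=5

a_5 = 5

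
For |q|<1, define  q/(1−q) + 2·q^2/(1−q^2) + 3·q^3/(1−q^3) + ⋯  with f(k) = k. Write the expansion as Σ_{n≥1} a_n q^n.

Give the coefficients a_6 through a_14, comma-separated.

12, 8, 15, 13, 18, 12, 28, 14, 24

d|6:{6,3,2,1}  Σf=6+3+2+1=12
[q^7] f(1)=1,f(7)=7 ⇒ 8
d|8:{1,2,4,8}  Σf=1+2+4+8=15
d|9:{9,3,1}  Σf=9+3+1=13
n=10: 10·1 5·2 2·5 1·10  f→[10+5+2+1]=18
q^11  k|11↦f(k): 1:1 11:11  a_11=12
[q^12] f(12)=12,f(6)=6,f(4)=4,f(3)=3,f(2)=2,f(1)=1 ⇒ 28
q^13  k|13↦f(k): 13:13 1:1  a_13=14
d|14:{14,7,2,1}  Σf=14+7+2+1=24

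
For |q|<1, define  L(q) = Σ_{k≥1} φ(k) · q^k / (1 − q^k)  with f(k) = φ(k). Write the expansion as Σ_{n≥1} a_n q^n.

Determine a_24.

d|24:{24,12,8,6,4,3,2,1}  Σφ=8+4+4+2+2+2+1+1=24

a_24 = 24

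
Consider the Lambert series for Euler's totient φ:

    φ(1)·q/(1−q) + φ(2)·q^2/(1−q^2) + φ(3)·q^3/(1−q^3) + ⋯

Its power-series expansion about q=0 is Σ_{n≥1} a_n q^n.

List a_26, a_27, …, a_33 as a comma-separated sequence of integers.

q^26  k|26↦φ(k): 26:12 13:12 2:1 1:1  a_26=26
[q^27] φ(27)=18,φ(9)=6,φ(3)=2,φ(1)=1 ⇒ 27
[q^28] φ(28)=12,φ(14)=6,φ(7)=6,φ(4)=2,φ(2)=1,φ(1)=1 ⇒ 28
q^29  k|29↦φ(k): 1:1 29:28  a_29=29
d|30:{30,15,10,6,5,3,2,1}  Σφ=8+8+4+2+4+2+1+1=30
[q^31] φ(1)=1,φ(31)=30 ⇒ 31
q^32  k|32↦φ(k): 1:1 2:1 4:2 8:4 16:8 32:16  a_32=32
n=33: 1·33 3·11 11·3 33·1  φ→[1+2+10+20]=33

26, 27, 28, 29, 30, 31, 32, 33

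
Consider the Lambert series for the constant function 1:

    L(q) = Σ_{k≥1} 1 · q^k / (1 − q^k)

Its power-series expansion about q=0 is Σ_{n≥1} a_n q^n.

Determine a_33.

a_33 = 4

d|33:{33,11,3,1}  Σf=1+1+1+1=4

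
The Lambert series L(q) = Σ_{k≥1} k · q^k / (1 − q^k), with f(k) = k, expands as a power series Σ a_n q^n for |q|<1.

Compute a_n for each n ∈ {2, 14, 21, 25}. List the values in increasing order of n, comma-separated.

3, 24, 32, 31

n=2: 2·1 1·2  f→[2+1]=3
n=14: 1·14 2·7 7·2 14·1  f→[1+2+7+14]=24
q^21  k|21↦f(k): 21:21 7:7 3:3 1:1  a_21=32
[q^25] f(1)=1,f(5)=5,f(25)=25 ⇒ 31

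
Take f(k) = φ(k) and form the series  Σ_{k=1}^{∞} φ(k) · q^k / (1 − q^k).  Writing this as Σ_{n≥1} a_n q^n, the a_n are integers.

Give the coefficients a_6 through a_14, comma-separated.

n=6: 1·6 2·3 3·2 6·1  φ→[1+1+2+2]=6
q^7  k|7↦φ(k): 7:6 1:1  a_7=7
n=8: 1·8 2·4 4·2 8·1  φ→[1+1+2+4]=8
q^9  k|9↦φ(k): 9:6 3:2 1:1  a_9=9
q^10  k|10↦φ(k): 10:4 5:4 2:1 1:1  a_10=10
q^11  k|11↦φ(k): 11:10 1:1  a_11=11
d|12:{1,2,3,4,6,12}  Σφ=1+1+2+2+2+4=12
[q^13] φ(13)=12,φ(1)=1 ⇒ 13
d|14:{14,7,2,1}  Σφ=6+6+1+1=14

6, 7, 8, 9, 10, 11, 12, 13, 14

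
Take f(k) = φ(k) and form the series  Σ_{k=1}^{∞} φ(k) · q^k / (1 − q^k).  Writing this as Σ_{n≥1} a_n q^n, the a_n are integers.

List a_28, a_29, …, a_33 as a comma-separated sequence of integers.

n=28: 28·1 14·2 7·4 4·7 2·14 1·28  φ→[12+6+6+2+1+1]=28
[q^29] φ(1)=1,φ(29)=28 ⇒ 29
[q^30] φ(1)=1,φ(2)=1,φ(3)=2,φ(5)=4,φ(6)=2,φ(10)=4,φ(15)=8,φ(30)=8 ⇒ 30
[q^31] φ(1)=1,φ(31)=30 ⇒ 31
[q^32] φ(1)=1,φ(2)=1,φ(4)=2,φ(8)=4,φ(16)=8,φ(32)=16 ⇒ 32
n=33: 1·33 3·11 11·3 33·1  φ→[1+2+10+20]=33

28, 29, 30, 31, 32, 33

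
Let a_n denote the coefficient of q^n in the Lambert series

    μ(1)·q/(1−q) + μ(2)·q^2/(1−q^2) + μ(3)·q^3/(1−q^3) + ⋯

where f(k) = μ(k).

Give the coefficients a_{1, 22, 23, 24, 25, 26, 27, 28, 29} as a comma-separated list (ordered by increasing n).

1, 0, 0, 0, 0, 0, 0, 0, 0

q^1  k|1↦μ(k): 1:1  a_1=1
q^22  k|22↦μ(k): 22:1 11:-1 2:-1 1:1  a_22=0
d|23:{23,1}  Σμ=(-1)+1=0
d|24:{24,12,8,6,4,3,2,1}  Σμ=0+0+0+1+0+(-1)+(-1)+1=0
q^25  k|25↦μ(k): 25:0 5:-1 1:1  a_25=0
[q^26] μ(1)=1,μ(2)=-1,μ(13)=-1,μ(26)=1 ⇒ 0
q^27  k|27↦μ(k): 1:1 3:-1 9:0 27:0  a_27=0
d|28:{28,14,7,4,2,1}  Σμ=0+1+(-1)+0+(-1)+1=0
q^29  k|29↦μ(k): 29:-1 1:1  a_29=0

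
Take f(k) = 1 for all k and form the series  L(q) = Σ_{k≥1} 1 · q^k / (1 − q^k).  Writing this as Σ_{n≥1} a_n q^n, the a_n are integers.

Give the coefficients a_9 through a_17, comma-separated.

n=9: 9·1 3·3 1·9  f→[1+1+1]=3
n=10: 1·10 2·5 5·2 10·1  f→[1+1+1+1]=4
[q^11] f(1)=1,f(11)=1 ⇒ 2
q^12  k|12↦f(k): 12:1 6:1 4:1 3:1 2:1 1:1  a_12=6
[q^13] f(13)=1,f(1)=1 ⇒ 2
d|14:{1,2,7,14}  Σf=1+1+1+1=4
d|15:{1,3,5,15}  Σf=1+1+1+1=4
[q^16] f(1)=1,f(2)=1,f(4)=1,f(8)=1,f(16)=1 ⇒ 5
n=17: 1·17 17·1  f→[1+1]=2

3, 4, 2, 6, 2, 4, 4, 5, 2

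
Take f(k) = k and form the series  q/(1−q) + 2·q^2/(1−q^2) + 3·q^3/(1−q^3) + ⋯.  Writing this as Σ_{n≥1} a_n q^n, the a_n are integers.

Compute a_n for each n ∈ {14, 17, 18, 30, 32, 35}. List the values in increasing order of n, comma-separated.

n=14: 1·14 2·7 7·2 14·1  f→[1+2+7+14]=24
n=17: 17·1 1·17  f→[17+1]=18
[q^18] f(18)=18,f(9)=9,f(6)=6,f(3)=3,f(2)=2,f(1)=1 ⇒ 39
q^30  k|30↦f(k): 1:1 2:2 3:3 5:5 6:6 10:10 15:15 30:30  a_30=72
n=32: 1·32 2·16 4·8 8·4 16·2 32·1  f→[1+2+4+8+16+32]=63
d|35:{1,5,7,35}  Σf=1+5+7+35=48

24, 18, 39, 72, 63, 48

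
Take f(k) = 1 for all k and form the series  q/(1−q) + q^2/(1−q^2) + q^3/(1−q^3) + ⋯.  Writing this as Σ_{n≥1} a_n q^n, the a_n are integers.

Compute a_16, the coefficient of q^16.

q^16  k|16↦f(k): 16:1 8:1 4:1 2:1 1:1  a_16=5

a_16 = 5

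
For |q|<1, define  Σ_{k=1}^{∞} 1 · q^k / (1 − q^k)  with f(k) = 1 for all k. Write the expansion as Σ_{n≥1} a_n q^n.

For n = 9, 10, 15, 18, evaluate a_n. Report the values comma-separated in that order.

3, 4, 4, 6

n=9: 9·1 3·3 1·9  f→[1+1+1]=3
n=10: 10·1 5·2 2·5 1·10  f→[1+1+1+1]=4
[q^15] f(1)=1,f(3)=1,f(5)=1,f(15)=1 ⇒ 4
q^18  k|18↦f(k): 1:1 2:1 3:1 6:1 9:1 18:1  a_18=6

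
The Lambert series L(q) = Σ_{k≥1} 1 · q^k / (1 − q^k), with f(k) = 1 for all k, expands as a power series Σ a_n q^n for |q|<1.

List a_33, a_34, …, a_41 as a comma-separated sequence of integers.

q^33  k|33↦f(k): 33:1 11:1 3:1 1:1  a_33=4
[q^34] f(34)=1,f(17)=1,f(2)=1,f(1)=1 ⇒ 4
d|35:{1,5,7,35}  Σf=1+1+1+1=4
q^36  k|36↦f(k): 36:1 18:1 12:1 9:1 6:1 4:1 3:1 2:1 1:1  a_36=9
[q^37] f(37)=1,f(1)=1 ⇒ 2
q^38  k|38↦f(k): 1:1 2:1 19:1 38:1  a_38=4
n=39: 1·39 3·13 13·3 39·1  f→[1+1+1+1]=4
[q^40] f(1)=1,f(2)=1,f(4)=1,f(5)=1,f(8)=1,f(10)=1,f(20)=1,f(40)=1 ⇒ 8
d|41:{1,41}  Σf=1+1=2

4, 4, 4, 9, 2, 4, 4, 8, 2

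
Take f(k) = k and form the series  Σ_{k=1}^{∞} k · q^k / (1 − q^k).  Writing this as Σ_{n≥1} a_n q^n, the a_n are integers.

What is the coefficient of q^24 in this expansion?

n=24: 24·1 12·2 8·3 6·4 4·6 3·8 2·12 1·24  f→[24+12+8+6+4+3+2+1]=60

a_24 = 60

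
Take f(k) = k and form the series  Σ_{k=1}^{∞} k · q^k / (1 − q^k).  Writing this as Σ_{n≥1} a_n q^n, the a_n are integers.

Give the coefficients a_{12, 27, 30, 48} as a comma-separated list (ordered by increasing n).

28, 40, 72, 124

n=12: 12·1 6·2 4·3 3·4 2·6 1·12  f→[12+6+4+3+2+1]=28
[q^27] f(27)=27,f(9)=9,f(3)=3,f(1)=1 ⇒ 40
[q^30] f(30)=30,f(15)=15,f(10)=10,f(6)=6,f(5)=5,f(3)=3,f(2)=2,f(1)=1 ⇒ 72
n=48: 48·1 24·2 16·3 12·4 8·6 6·8 4·12 3·16 2·24 1·48  f→[48+24+16+12+8+6+4+3+2+1]=124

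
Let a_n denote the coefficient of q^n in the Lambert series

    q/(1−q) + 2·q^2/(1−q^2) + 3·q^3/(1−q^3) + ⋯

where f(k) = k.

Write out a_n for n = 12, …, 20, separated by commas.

[q^12] f(12)=12,f(6)=6,f(4)=4,f(3)=3,f(2)=2,f(1)=1 ⇒ 28
[q^13] f(1)=1,f(13)=13 ⇒ 14
[q^14] f(14)=14,f(7)=7,f(2)=2,f(1)=1 ⇒ 24
d|15:{1,3,5,15}  Σf=1+3+5+15=24
d|16:{1,2,4,8,16}  Σf=1+2+4+8+16=31
n=17: 1·17 17·1  f→[1+17]=18
n=18: 1·18 2·9 3·6 6·3 9·2 18·1  f→[1+2+3+6+9+18]=39
d|19:{19,1}  Σf=19+1=20
q^20  k|20↦f(k): 1:1 2:2 4:4 5:5 10:10 20:20  a_20=42

28, 14, 24, 24, 31, 18, 39, 20, 42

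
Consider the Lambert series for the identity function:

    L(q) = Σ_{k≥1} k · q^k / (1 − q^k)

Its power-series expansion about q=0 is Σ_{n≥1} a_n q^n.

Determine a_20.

a_20 = 42

q^20  k|20↦f(k): 20:20 10:10 5:5 4:4 2:2 1:1  a_20=42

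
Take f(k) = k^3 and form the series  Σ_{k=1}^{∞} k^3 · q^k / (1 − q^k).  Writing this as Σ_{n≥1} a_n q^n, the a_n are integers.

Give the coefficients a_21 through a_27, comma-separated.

d|21:{1,3,7,21}  Σf=1+27+343+9261=9632
q^22  k|22↦f(k): 22:10648 11:1331 2:8 1:1  a_22=11988
q^23  k|23↦f(k): 23:12167 1:1  a_23=12168
q^24  k|24↦f(k): 24:13824 12:1728 8:512 6:216 4:64 3:27 2:8 1:1  a_24=16380
d|25:{1,5,25}  Σf=1+125+15625=15751
n=26: 1·26 2·13 13·2 26·1  f→[1+8+2197+17576]=19782
d|27:{1,3,9,27}  Σf=1+27+729+19683=20440

9632, 11988, 12168, 16380, 15751, 19782, 20440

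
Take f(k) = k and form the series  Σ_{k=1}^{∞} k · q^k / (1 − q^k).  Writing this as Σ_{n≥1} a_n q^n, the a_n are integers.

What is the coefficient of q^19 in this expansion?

[q^19] f(19)=19,f(1)=1 ⇒ 20

a_19 = 20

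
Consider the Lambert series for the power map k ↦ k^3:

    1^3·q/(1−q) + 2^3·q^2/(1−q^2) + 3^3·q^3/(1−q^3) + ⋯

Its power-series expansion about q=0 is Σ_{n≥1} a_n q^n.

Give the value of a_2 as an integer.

a_2 = 9

[q^2] f(1)=1,f(2)=8 ⇒ 9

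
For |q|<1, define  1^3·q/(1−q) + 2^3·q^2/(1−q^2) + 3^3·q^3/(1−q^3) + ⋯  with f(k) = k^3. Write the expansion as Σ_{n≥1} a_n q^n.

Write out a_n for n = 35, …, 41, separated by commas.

[q^35] f(35)=42875,f(7)=343,f(5)=125,f(1)=1 ⇒ 43344
[q^36] f(1)=1,f(2)=8,f(3)=27,f(4)=64,f(6)=216,f(9)=729,f(12)=1728,f(18)=5832,f(36)=46656 ⇒ 55261
n=37: 37·1 1·37  f→[50653+1]=50654
[q^38] f(38)=54872,f(19)=6859,f(2)=8,f(1)=1 ⇒ 61740
d|39:{1,3,13,39}  Σf=1+27+2197+59319=61544
n=40: 1·40 2·20 4·10 5·8 8·5 10·4 20·2 40·1  f→[1+8+64+125+512+1000+8000+64000]=73710
q^41  k|41↦f(k): 41:68921 1:1  a_41=68922

43344, 55261, 50654, 61740, 61544, 73710, 68922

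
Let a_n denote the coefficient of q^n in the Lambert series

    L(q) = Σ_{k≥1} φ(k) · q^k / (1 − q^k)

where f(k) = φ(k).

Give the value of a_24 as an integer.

n=24: 24·1 12·2 8·3 6·4 4·6 3·8 2·12 1·24  φ→[8+4+4+2+2+2+1+1]=24

a_24 = 24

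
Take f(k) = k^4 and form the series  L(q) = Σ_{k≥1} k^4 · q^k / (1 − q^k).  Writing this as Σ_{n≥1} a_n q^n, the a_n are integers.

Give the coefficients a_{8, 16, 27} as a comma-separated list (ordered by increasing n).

4369, 69905, 538084

d|8:{1,2,4,8}  Σf=1+16+256+4096=4369
[q^16] f(1)=1,f(2)=16,f(4)=256,f(8)=4096,f(16)=65536 ⇒ 69905
q^27  k|27↦f(k): 1:1 3:81 9:6561 27:531441  a_27=538084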